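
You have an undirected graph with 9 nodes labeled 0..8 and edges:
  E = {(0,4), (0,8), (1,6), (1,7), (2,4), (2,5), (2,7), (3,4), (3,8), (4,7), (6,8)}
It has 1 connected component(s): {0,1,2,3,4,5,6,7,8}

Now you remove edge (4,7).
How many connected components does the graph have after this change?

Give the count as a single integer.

Initial component count: 1
Remove (4,7): not a bridge. Count unchanged: 1.
  After removal, components: {0,1,2,3,4,5,6,7,8}
New component count: 1

Answer: 1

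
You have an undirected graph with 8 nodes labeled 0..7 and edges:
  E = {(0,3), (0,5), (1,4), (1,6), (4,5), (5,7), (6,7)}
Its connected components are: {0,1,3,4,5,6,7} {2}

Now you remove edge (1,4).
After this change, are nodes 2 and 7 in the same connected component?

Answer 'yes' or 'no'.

Initial components: {0,1,3,4,5,6,7} {2}
Removing edge (1,4): not a bridge — component count unchanged at 2.
New components: {0,1,3,4,5,6,7} {2}
Are 2 and 7 in the same component? no

Answer: no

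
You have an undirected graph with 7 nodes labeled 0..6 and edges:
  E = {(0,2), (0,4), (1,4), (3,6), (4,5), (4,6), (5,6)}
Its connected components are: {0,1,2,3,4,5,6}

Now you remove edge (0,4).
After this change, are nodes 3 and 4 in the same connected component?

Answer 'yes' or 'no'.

Initial components: {0,1,2,3,4,5,6}
Removing edge (0,4): it was a bridge — component count 1 -> 2.
New components: {0,2} {1,3,4,5,6}
Are 3 and 4 in the same component? yes

Answer: yes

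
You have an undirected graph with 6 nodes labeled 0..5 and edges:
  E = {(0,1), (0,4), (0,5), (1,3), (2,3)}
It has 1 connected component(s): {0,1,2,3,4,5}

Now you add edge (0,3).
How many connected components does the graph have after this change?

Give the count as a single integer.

Answer: 1

Derivation:
Initial component count: 1
Add (0,3): endpoints already in same component. Count unchanged: 1.
New component count: 1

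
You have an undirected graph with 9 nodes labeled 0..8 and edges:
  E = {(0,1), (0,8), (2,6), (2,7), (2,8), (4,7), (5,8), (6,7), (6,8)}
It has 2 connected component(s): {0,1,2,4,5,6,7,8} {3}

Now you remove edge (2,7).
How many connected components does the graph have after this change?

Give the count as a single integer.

Answer: 2

Derivation:
Initial component count: 2
Remove (2,7): not a bridge. Count unchanged: 2.
  After removal, components: {0,1,2,4,5,6,7,8} {3}
New component count: 2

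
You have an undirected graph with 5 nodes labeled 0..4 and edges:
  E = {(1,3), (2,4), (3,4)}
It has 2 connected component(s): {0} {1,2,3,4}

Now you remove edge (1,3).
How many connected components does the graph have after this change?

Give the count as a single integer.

Initial component count: 2
Remove (1,3): it was a bridge. Count increases: 2 -> 3.
  After removal, components: {0} {1} {2,3,4}
New component count: 3

Answer: 3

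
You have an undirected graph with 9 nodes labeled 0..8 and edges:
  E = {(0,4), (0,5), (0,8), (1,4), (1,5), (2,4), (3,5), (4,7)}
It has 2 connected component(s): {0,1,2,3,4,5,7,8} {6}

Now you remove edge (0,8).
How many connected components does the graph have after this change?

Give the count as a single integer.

Initial component count: 2
Remove (0,8): it was a bridge. Count increases: 2 -> 3.
  After removal, components: {0,1,2,3,4,5,7} {6} {8}
New component count: 3

Answer: 3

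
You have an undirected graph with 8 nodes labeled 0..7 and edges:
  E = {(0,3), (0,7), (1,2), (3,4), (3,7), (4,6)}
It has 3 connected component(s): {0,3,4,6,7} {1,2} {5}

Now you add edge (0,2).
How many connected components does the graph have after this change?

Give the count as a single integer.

Answer: 2

Derivation:
Initial component count: 3
Add (0,2): merges two components. Count decreases: 3 -> 2.
New component count: 2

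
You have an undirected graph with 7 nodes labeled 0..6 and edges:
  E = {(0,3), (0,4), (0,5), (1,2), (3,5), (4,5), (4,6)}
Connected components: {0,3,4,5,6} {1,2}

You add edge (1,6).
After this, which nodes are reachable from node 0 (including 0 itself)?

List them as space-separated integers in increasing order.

Answer: 0 1 2 3 4 5 6

Derivation:
Before: nodes reachable from 0: {0,3,4,5,6}
Adding (1,6): merges 0's component with another. Reachability grows.
After: nodes reachable from 0: {0,1,2,3,4,5,6}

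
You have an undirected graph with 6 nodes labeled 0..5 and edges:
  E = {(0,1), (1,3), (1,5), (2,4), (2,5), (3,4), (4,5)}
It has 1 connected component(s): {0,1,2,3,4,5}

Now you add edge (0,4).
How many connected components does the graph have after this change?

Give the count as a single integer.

Answer: 1

Derivation:
Initial component count: 1
Add (0,4): endpoints already in same component. Count unchanged: 1.
New component count: 1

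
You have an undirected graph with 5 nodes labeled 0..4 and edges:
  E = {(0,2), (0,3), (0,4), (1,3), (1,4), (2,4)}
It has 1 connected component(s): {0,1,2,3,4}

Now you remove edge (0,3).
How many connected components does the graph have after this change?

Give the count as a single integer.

Answer: 1

Derivation:
Initial component count: 1
Remove (0,3): not a bridge. Count unchanged: 1.
  After removal, components: {0,1,2,3,4}
New component count: 1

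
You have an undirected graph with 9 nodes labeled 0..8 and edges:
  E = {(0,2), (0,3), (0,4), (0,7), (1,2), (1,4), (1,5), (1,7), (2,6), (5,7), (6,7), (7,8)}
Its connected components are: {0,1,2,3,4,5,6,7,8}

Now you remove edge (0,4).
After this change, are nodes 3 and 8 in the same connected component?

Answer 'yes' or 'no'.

Initial components: {0,1,2,3,4,5,6,7,8}
Removing edge (0,4): not a bridge — component count unchanged at 1.
New components: {0,1,2,3,4,5,6,7,8}
Are 3 and 8 in the same component? yes

Answer: yes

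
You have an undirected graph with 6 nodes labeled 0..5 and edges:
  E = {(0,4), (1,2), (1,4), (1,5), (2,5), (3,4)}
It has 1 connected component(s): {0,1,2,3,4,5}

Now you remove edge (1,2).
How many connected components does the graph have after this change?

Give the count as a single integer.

Answer: 1

Derivation:
Initial component count: 1
Remove (1,2): not a bridge. Count unchanged: 1.
  After removal, components: {0,1,2,3,4,5}
New component count: 1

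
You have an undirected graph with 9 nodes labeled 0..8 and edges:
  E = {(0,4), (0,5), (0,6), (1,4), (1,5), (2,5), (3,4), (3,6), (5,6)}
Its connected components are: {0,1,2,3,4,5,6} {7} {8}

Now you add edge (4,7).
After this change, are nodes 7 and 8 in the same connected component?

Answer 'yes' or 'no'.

Initial components: {0,1,2,3,4,5,6} {7} {8}
Adding edge (4,7): merges {0,1,2,3,4,5,6} and {7}.
New components: {0,1,2,3,4,5,6,7} {8}
Are 7 and 8 in the same component? no

Answer: no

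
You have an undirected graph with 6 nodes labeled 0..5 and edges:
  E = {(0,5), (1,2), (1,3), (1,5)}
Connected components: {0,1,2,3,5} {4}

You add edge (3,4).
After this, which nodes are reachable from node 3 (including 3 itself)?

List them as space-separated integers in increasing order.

Before: nodes reachable from 3: {0,1,2,3,5}
Adding (3,4): merges 3's component with another. Reachability grows.
After: nodes reachable from 3: {0,1,2,3,4,5}

Answer: 0 1 2 3 4 5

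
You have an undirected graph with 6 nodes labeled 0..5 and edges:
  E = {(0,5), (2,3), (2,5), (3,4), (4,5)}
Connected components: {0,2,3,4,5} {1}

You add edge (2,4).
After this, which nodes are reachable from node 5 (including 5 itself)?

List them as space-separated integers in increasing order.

Before: nodes reachable from 5: {0,2,3,4,5}
Adding (2,4): both endpoints already in same component. Reachability from 5 unchanged.
After: nodes reachable from 5: {0,2,3,4,5}

Answer: 0 2 3 4 5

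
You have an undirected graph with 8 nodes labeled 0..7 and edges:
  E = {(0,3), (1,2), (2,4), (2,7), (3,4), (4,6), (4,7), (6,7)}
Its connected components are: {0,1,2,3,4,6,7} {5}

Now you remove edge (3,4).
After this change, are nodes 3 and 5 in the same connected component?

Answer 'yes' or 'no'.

Initial components: {0,1,2,3,4,6,7} {5}
Removing edge (3,4): it was a bridge — component count 2 -> 3.
New components: {0,3} {1,2,4,6,7} {5}
Are 3 and 5 in the same component? no

Answer: no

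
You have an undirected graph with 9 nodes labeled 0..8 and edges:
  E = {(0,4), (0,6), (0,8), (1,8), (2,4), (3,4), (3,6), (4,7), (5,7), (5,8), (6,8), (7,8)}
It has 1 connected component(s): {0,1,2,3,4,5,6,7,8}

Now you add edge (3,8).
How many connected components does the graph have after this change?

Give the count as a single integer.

Initial component count: 1
Add (3,8): endpoints already in same component. Count unchanged: 1.
New component count: 1

Answer: 1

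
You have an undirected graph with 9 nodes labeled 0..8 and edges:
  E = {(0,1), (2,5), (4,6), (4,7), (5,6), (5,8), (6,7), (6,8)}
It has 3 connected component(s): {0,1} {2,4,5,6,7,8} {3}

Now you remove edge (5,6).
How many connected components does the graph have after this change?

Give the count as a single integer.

Initial component count: 3
Remove (5,6): not a bridge. Count unchanged: 3.
  After removal, components: {0,1} {2,4,5,6,7,8} {3}
New component count: 3

Answer: 3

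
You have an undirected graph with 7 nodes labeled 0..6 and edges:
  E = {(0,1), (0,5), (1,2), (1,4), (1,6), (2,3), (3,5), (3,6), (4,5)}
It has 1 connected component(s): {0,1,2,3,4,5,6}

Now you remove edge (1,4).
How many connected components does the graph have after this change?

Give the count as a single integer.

Initial component count: 1
Remove (1,4): not a bridge. Count unchanged: 1.
  After removal, components: {0,1,2,3,4,5,6}
New component count: 1

Answer: 1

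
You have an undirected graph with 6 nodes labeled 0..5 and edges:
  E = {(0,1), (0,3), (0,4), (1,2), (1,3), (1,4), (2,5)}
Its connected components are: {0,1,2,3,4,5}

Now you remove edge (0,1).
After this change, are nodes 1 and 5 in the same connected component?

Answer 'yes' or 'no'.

Answer: yes

Derivation:
Initial components: {0,1,2,3,4,5}
Removing edge (0,1): not a bridge — component count unchanged at 1.
New components: {0,1,2,3,4,5}
Are 1 and 5 in the same component? yes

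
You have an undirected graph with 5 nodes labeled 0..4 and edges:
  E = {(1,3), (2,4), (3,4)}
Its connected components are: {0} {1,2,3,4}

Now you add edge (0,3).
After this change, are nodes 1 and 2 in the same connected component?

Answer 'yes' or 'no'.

Answer: yes

Derivation:
Initial components: {0} {1,2,3,4}
Adding edge (0,3): merges {0} and {1,2,3,4}.
New components: {0,1,2,3,4}
Are 1 and 2 in the same component? yes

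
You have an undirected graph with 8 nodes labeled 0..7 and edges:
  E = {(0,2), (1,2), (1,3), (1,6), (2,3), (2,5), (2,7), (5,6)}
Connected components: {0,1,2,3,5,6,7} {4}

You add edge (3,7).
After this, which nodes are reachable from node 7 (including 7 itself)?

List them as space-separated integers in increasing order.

Before: nodes reachable from 7: {0,1,2,3,5,6,7}
Adding (3,7): both endpoints already in same component. Reachability from 7 unchanged.
After: nodes reachable from 7: {0,1,2,3,5,6,7}

Answer: 0 1 2 3 5 6 7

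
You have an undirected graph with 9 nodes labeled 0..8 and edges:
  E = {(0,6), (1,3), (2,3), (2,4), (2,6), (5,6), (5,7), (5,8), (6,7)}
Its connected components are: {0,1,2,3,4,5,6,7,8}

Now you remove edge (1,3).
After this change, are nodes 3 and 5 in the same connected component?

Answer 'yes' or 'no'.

Answer: yes

Derivation:
Initial components: {0,1,2,3,4,5,6,7,8}
Removing edge (1,3): it was a bridge — component count 1 -> 2.
New components: {0,2,3,4,5,6,7,8} {1}
Are 3 and 5 in the same component? yes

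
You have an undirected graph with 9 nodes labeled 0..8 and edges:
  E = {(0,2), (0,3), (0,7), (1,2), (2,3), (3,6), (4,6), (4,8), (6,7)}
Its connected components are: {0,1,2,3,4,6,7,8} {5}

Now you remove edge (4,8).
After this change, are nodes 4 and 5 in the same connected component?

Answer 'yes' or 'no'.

Answer: no

Derivation:
Initial components: {0,1,2,3,4,6,7,8} {5}
Removing edge (4,8): it was a bridge — component count 2 -> 3.
New components: {0,1,2,3,4,6,7} {5} {8}
Are 4 and 5 in the same component? no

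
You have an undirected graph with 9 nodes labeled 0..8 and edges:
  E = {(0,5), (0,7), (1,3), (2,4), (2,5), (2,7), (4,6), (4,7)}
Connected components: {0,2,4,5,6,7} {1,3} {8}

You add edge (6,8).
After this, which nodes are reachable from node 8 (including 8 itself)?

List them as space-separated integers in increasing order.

Before: nodes reachable from 8: {8}
Adding (6,8): merges 8's component with another. Reachability grows.
After: nodes reachable from 8: {0,2,4,5,6,7,8}

Answer: 0 2 4 5 6 7 8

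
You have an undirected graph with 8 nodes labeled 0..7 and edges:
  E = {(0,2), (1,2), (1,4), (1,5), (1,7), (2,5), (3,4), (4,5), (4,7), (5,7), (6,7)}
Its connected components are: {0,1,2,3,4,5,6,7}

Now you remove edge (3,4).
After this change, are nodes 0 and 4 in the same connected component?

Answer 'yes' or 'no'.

Answer: yes

Derivation:
Initial components: {0,1,2,3,4,5,6,7}
Removing edge (3,4): it was a bridge — component count 1 -> 2.
New components: {0,1,2,4,5,6,7} {3}
Are 0 and 4 in the same component? yes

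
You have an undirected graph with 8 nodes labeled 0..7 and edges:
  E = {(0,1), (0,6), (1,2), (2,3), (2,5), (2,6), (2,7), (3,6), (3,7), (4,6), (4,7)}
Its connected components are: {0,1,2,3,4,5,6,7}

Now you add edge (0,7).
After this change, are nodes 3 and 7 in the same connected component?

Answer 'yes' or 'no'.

Initial components: {0,1,2,3,4,5,6,7}
Adding edge (0,7): both already in same component {0,1,2,3,4,5,6,7}. No change.
New components: {0,1,2,3,4,5,6,7}
Are 3 and 7 in the same component? yes

Answer: yes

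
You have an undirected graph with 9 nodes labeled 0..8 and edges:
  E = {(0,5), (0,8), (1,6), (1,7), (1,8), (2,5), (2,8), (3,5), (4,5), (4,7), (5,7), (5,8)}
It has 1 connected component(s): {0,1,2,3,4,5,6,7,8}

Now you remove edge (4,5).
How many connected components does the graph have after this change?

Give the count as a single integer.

Initial component count: 1
Remove (4,5): not a bridge. Count unchanged: 1.
  After removal, components: {0,1,2,3,4,5,6,7,8}
New component count: 1

Answer: 1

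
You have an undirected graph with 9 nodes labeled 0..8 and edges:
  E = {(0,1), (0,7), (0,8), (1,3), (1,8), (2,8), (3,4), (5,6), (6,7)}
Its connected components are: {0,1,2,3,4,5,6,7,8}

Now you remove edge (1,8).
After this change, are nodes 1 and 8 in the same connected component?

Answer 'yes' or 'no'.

Initial components: {0,1,2,3,4,5,6,7,8}
Removing edge (1,8): not a bridge — component count unchanged at 1.
New components: {0,1,2,3,4,5,6,7,8}
Are 1 and 8 in the same component? yes

Answer: yes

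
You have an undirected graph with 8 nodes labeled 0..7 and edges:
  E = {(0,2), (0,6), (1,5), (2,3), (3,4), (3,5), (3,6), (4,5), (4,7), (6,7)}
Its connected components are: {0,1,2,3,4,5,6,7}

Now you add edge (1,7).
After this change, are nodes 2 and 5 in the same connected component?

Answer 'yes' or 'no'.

Initial components: {0,1,2,3,4,5,6,7}
Adding edge (1,7): both already in same component {0,1,2,3,4,5,6,7}. No change.
New components: {0,1,2,3,4,5,6,7}
Are 2 and 5 in the same component? yes

Answer: yes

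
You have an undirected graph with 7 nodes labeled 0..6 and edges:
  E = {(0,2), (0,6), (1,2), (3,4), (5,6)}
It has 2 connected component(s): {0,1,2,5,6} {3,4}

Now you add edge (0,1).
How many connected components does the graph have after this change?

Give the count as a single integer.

Initial component count: 2
Add (0,1): endpoints already in same component. Count unchanged: 2.
New component count: 2

Answer: 2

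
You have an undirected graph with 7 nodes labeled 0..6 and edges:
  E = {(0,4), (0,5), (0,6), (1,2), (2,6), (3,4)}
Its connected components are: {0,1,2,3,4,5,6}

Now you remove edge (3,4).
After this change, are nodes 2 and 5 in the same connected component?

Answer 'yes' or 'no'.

Answer: yes

Derivation:
Initial components: {0,1,2,3,4,5,6}
Removing edge (3,4): it was a bridge — component count 1 -> 2.
New components: {0,1,2,4,5,6} {3}
Are 2 and 5 in the same component? yes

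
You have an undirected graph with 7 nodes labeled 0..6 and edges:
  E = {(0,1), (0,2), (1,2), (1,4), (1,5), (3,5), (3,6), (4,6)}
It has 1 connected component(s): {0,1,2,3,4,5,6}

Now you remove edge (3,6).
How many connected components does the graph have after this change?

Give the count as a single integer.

Answer: 1

Derivation:
Initial component count: 1
Remove (3,6): not a bridge. Count unchanged: 1.
  After removal, components: {0,1,2,3,4,5,6}
New component count: 1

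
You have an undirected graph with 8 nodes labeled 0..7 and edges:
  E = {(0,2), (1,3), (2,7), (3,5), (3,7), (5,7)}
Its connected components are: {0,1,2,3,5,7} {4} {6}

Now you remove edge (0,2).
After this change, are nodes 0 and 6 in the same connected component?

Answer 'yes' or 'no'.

Initial components: {0,1,2,3,5,7} {4} {6}
Removing edge (0,2): it was a bridge — component count 3 -> 4.
New components: {0} {1,2,3,5,7} {4} {6}
Are 0 and 6 in the same component? no

Answer: no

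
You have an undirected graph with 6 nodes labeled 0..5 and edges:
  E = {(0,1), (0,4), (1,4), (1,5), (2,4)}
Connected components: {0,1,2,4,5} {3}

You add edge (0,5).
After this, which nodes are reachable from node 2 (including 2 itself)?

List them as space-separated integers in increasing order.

Before: nodes reachable from 2: {0,1,2,4,5}
Adding (0,5): both endpoints already in same component. Reachability from 2 unchanged.
After: nodes reachable from 2: {0,1,2,4,5}

Answer: 0 1 2 4 5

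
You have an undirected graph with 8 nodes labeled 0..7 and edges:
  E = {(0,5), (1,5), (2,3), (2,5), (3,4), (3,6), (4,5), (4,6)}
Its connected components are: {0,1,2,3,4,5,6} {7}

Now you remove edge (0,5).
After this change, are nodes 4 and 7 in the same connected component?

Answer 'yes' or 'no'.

Answer: no

Derivation:
Initial components: {0,1,2,3,4,5,6} {7}
Removing edge (0,5): it was a bridge — component count 2 -> 3.
New components: {0} {1,2,3,4,5,6} {7}
Are 4 and 7 in the same component? no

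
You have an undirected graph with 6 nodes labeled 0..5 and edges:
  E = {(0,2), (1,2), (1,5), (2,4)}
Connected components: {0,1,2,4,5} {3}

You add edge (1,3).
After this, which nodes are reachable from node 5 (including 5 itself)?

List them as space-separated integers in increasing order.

Before: nodes reachable from 5: {0,1,2,4,5}
Adding (1,3): merges 5's component with another. Reachability grows.
After: nodes reachable from 5: {0,1,2,3,4,5}

Answer: 0 1 2 3 4 5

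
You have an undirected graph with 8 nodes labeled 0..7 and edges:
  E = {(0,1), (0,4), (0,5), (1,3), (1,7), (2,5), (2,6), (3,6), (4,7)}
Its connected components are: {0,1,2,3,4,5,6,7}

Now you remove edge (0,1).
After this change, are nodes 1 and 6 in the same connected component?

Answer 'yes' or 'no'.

Answer: yes

Derivation:
Initial components: {0,1,2,3,4,5,6,7}
Removing edge (0,1): not a bridge — component count unchanged at 1.
New components: {0,1,2,3,4,5,6,7}
Are 1 and 6 in the same component? yes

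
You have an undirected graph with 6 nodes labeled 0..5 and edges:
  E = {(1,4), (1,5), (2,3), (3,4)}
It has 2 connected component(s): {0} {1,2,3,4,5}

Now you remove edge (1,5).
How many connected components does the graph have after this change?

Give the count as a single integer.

Answer: 3

Derivation:
Initial component count: 2
Remove (1,5): it was a bridge. Count increases: 2 -> 3.
  After removal, components: {0} {1,2,3,4} {5}
New component count: 3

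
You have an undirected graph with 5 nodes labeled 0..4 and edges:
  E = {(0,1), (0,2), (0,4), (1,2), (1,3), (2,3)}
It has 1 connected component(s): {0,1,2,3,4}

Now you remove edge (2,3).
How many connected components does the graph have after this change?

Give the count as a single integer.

Answer: 1

Derivation:
Initial component count: 1
Remove (2,3): not a bridge. Count unchanged: 1.
  After removal, components: {0,1,2,3,4}
New component count: 1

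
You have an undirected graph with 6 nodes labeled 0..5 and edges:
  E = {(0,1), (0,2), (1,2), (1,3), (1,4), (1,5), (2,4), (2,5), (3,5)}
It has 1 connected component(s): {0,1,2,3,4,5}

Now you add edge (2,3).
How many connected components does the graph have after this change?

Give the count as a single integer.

Initial component count: 1
Add (2,3): endpoints already in same component. Count unchanged: 1.
New component count: 1

Answer: 1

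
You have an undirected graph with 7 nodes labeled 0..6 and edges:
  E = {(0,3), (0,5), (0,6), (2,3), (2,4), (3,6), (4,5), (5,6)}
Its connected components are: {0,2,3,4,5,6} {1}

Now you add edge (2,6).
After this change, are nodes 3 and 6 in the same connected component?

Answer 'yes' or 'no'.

Answer: yes

Derivation:
Initial components: {0,2,3,4,5,6} {1}
Adding edge (2,6): both already in same component {0,2,3,4,5,6}. No change.
New components: {0,2,3,4,5,6} {1}
Are 3 and 6 in the same component? yes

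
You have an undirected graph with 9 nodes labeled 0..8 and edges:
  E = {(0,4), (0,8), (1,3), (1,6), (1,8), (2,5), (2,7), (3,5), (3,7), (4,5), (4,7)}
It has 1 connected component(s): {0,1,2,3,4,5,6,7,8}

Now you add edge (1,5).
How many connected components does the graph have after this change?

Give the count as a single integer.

Initial component count: 1
Add (1,5): endpoints already in same component. Count unchanged: 1.
New component count: 1

Answer: 1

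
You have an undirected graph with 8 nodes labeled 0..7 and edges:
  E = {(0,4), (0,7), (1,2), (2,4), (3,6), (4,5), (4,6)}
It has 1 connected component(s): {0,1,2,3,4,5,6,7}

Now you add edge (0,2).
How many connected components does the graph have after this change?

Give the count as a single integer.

Initial component count: 1
Add (0,2): endpoints already in same component. Count unchanged: 1.
New component count: 1

Answer: 1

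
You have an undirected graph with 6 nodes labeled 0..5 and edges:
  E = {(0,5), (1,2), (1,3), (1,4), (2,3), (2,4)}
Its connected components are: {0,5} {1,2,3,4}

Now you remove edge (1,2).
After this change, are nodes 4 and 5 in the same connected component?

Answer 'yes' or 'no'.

Initial components: {0,5} {1,2,3,4}
Removing edge (1,2): not a bridge — component count unchanged at 2.
New components: {0,5} {1,2,3,4}
Are 4 and 5 in the same component? no

Answer: no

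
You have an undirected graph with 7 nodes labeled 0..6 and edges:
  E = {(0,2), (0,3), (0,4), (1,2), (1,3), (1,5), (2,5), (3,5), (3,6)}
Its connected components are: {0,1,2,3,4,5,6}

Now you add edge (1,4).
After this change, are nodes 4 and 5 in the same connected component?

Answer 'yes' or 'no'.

Answer: yes

Derivation:
Initial components: {0,1,2,3,4,5,6}
Adding edge (1,4): both already in same component {0,1,2,3,4,5,6}. No change.
New components: {0,1,2,3,4,5,6}
Are 4 and 5 in the same component? yes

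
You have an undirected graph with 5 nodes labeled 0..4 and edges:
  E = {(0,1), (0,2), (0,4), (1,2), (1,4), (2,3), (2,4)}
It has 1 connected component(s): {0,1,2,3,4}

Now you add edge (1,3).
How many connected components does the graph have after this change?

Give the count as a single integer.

Answer: 1

Derivation:
Initial component count: 1
Add (1,3): endpoints already in same component. Count unchanged: 1.
New component count: 1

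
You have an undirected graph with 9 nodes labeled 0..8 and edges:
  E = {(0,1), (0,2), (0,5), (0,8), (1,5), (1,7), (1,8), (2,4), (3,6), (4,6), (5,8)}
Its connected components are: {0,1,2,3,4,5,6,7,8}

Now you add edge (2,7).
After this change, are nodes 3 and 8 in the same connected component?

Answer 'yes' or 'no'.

Answer: yes

Derivation:
Initial components: {0,1,2,3,4,5,6,7,8}
Adding edge (2,7): both already in same component {0,1,2,3,4,5,6,7,8}. No change.
New components: {0,1,2,3,4,5,6,7,8}
Are 3 and 8 in the same component? yes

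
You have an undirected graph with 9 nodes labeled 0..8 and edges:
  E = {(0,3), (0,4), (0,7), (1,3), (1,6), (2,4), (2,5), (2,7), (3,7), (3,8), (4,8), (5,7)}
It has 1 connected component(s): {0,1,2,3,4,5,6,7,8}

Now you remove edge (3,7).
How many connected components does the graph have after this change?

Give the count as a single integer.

Initial component count: 1
Remove (3,7): not a bridge. Count unchanged: 1.
  After removal, components: {0,1,2,3,4,5,6,7,8}
New component count: 1

Answer: 1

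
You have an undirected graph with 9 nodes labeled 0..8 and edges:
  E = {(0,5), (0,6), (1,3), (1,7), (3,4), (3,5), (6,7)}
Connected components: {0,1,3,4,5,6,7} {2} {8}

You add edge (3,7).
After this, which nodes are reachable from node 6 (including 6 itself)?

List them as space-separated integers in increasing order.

Answer: 0 1 3 4 5 6 7

Derivation:
Before: nodes reachable from 6: {0,1,3,4,5,6,7}
Adding (3,7): both endpoints already in same component. Reachability from 6 unchanged.
After: nodes reachable from 6: {0,1,3,4,5,6,7}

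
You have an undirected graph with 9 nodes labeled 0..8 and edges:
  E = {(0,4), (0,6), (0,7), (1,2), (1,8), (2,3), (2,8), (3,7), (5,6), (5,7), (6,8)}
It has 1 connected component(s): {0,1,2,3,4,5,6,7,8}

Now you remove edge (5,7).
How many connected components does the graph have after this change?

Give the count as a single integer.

Answer: 1

Derivation:
Initial component count: 1
Remove (5,7): not a bridge. Count unchanged: 1.
  After removal, components: {0,1,2,3,4,5,6,7,8}
New component count: 1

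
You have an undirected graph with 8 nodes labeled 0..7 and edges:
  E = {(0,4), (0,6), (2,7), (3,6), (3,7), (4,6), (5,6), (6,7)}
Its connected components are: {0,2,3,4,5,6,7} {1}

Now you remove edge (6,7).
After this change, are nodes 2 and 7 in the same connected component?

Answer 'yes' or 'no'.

Answer: yes

Derivation:
Initial components: {0,2,3,4,5,6,7} {1}
Removing edge (6,7): not a bridge — component count unchanged at 2.
New components: {0,2,3,4,5,6,7} {1}
Are 2 and 7 in the same component? yes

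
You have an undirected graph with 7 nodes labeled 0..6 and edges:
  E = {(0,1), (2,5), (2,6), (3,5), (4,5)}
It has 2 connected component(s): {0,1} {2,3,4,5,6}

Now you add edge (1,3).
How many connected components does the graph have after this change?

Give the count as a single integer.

Initial component count: 2
Add (1,3): merges two components. Count decreases: 2 -> 1.
New component count: 1

Answer: 1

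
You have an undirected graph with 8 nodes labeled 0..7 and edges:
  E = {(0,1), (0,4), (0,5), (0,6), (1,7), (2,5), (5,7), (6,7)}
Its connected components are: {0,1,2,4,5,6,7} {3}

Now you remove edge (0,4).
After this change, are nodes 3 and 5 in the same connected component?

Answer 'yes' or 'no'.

Answer: no

Derivation:
Initial components: {0,1,2,4,5,6,7} {3}
Removing edge (0,4): it was a bridge — component count 2 -> 3.
New components: {0,1,2,5,6,7} {3} {4}
Are 3 and 5 in the same component? no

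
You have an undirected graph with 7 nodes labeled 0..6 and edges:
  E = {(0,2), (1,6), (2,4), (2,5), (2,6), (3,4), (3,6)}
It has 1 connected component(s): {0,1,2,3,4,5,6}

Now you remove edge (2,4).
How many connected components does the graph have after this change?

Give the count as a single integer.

Answer: 1

Derivation:
Initial component count: 1
Remove (2,4): not a bridge. Count unchanged: 1.
  After removal, components: {0,1,2,3,4,5,6}
New component count: 1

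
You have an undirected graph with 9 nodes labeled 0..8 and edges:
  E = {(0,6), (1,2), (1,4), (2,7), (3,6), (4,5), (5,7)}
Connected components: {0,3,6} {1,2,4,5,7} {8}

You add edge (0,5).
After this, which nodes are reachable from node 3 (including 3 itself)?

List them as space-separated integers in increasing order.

Answer: 0 1 2 3 4 5 6 7

Derivation:
Before: nodes reachable from 3: {0,3,6}
Adding (0,5): merges 3's component with another. Reachability grows.
After: nodes reachable from 3: {0,1,2,3,4,5,6,7}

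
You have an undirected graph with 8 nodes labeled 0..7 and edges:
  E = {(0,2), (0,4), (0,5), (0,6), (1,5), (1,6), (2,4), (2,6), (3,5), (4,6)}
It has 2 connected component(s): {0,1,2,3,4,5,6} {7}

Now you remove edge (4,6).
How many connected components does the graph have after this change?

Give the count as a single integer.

Answer: 2

Derivation:
Initial component count: 2
Remove (4,6): not a bridge. Count unchanged: 2.
  After removal, components: {0,1,2,3,4,5,6} {7}
New component count: 2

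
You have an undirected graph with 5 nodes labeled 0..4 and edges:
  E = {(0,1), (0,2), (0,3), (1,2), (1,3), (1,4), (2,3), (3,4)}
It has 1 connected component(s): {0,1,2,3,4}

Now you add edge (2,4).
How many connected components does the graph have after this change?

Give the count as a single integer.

Answer: 1

Derivation:
Initial component count: 1
Add (2,4): endpoints already in same component. Count unchanged: 1.
New component count: 1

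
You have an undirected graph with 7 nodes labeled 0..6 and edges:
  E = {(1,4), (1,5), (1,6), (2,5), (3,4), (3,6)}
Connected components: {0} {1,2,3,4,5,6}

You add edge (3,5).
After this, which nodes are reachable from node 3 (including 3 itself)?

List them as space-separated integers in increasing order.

Before: nodes reachable from 3: {1,2,3,4,5,6}
Adding (3,5): both endpoints already in same component. Reachability from 3 unchanged.
After: nodes reachable from 3: {1,2,3,4,5,6}

Answer: 1 2 3 4 5 6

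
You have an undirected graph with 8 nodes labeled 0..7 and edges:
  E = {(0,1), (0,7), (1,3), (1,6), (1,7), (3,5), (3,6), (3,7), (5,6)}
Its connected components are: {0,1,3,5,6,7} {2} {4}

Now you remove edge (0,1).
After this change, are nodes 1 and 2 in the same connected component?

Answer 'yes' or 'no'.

Answer: no

Derivation:
Initial components: {0,1,3,5,6,7} {2} {4}
Removing edge (0,1): not a bridge — component count unchanged at 3.
New components: {0,1,3,5,6,7} {2} {4}
Are 1 and 2 in the same component? no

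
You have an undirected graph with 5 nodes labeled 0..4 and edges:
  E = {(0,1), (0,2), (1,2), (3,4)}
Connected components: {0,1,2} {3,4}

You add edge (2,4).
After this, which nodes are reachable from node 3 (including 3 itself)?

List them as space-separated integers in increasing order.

Answer: 0 1 2 3 4

Derivation:
Before: nodes reachable from 3: {3,4}
Adding (2,4): merges 3's component with another. Reachability grows.
After: nodes reachable from 3: {0,1,2,3,4}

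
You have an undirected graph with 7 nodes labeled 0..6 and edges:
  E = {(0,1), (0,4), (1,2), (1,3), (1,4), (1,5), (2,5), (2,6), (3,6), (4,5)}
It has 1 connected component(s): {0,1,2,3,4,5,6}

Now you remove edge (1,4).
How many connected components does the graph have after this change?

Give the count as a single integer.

Initial component count: 1
Remove (1,4): not a bridge. Count unchanged: 1.
  After removal, components: {0,1,2,3,4,5,6}
New component count: 1

Answer: 1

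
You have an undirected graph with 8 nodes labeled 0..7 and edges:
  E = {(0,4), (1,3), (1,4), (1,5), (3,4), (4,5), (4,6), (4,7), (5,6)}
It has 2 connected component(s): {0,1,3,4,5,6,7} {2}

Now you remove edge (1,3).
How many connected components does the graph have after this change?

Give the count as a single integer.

Initial component count: 2
Remove (1,3): not a bridge. Count unchanged: 2.
  After removal, components: {0,1,3,4,5,6,7} {2}
New component count: 2

Answer: 2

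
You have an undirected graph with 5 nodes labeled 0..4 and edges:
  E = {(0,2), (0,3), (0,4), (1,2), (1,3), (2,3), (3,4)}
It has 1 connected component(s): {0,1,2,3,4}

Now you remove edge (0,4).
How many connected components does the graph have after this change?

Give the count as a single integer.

Answer: 1

Derivation:
Initial component count: 1
Remove (0,4): not a bridge. Count unchanged: 1.
  After removal, components: {0,1,2,3,4}
New component count: 1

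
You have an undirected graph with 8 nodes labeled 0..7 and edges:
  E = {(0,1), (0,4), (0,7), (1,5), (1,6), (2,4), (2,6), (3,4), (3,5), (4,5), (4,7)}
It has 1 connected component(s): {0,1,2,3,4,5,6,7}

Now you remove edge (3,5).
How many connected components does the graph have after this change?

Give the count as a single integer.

Answer: 1

Derivation:
Initial component count: 1
Remove (3,5): not a bridge. Count unchanged: 1.
  After removal, components: {0,1,2,3,4,5,6,7}
New component count: 1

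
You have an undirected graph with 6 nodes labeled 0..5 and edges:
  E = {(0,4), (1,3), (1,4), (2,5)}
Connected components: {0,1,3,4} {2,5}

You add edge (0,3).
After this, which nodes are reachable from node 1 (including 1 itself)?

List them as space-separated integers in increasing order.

Before: nodes reachable from 1: {0,1,3,4}
Adding (0,3): both endpoints already in same component. Reachability from 1 unchanged.
After: nodes reachable from 1: {0,1,3,4}

Answer: 0 1 3 4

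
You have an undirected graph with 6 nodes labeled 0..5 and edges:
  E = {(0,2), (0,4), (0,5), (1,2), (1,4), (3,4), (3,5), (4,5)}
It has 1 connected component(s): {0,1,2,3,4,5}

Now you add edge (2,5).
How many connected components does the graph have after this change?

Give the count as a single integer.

Answer: 1

Derivation:
Initial component count: 1
Add (2,5): endpoints already in same component. Count unchanged: 1.
New component count: 1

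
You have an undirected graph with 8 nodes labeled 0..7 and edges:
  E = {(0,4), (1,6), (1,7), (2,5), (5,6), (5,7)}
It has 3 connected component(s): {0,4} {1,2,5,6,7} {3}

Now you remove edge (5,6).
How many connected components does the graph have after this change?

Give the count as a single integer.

Initial component count: 3
Remove (5,6): not a bridge. Count unchanged: 3.
  After removal, components: {0,4} {1,2,5,6,7} {3}
New component count: 3

Answer: 3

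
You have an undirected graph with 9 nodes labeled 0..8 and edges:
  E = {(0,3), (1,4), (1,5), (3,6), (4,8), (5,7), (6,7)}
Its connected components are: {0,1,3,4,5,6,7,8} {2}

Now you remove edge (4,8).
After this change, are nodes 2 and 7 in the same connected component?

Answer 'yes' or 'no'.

Initial components: {0,1,3,4,5,6,7,8} {2}
Removing edge (4,8): it was a bridge — component count 2 -> 3.
New components: {0,1,3,4,5,6,7} {2} {8}
Are 2 and 7 in the same component? no

Answer: no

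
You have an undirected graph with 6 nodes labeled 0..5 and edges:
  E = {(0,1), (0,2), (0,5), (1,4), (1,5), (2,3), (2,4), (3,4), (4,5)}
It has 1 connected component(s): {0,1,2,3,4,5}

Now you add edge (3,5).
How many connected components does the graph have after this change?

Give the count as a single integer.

Initial component count: 1
Add (3,5): endpoints already in same component. Count unchanged: 1.
New component count: 1

Answer: 1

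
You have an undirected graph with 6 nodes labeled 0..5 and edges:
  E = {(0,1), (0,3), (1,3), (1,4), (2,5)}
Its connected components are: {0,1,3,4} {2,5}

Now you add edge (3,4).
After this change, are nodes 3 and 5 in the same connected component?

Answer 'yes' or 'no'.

Initial components: {0,1,3,4} {2,5}
Adding edge (3,4): both already in same component {0,1,3,4}. No change.
New components: {0,1,3,4} {2,5}
Are 3 and 5 in the same component? no

Answer: no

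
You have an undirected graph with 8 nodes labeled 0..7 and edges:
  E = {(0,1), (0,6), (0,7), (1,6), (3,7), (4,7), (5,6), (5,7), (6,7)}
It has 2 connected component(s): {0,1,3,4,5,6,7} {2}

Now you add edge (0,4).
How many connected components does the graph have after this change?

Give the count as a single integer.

Answer: 2

Derivation:
Initial component count: 2
Add (0,4): endpoints already in same component. Count unchanged: 2.
New component count: 2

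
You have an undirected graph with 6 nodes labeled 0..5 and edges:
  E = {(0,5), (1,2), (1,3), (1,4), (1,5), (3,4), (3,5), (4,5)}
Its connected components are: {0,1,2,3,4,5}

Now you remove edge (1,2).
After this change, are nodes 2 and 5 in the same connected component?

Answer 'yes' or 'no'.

Answer: no

Derivation:
Initial components: {0,1,2,3,4,5}
Removing edge (1,2): it was a bridge — component count 1 -> 2.
New components: {0,1,3,4,5} {2}
Are 2 and 5 in the same component? no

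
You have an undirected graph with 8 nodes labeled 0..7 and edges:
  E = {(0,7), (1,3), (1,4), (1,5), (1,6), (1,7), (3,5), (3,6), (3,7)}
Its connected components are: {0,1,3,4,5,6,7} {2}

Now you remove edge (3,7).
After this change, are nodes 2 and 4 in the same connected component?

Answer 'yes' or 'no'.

Initial components: {0,1,3,4,5,6,7} {2}
Removing edge (3,7): not a bridge — component count unchanged at 2.
New components: {0,1,3,4,5,6,7} {2}
Are 2 and 4 in the same component? no

Answer: no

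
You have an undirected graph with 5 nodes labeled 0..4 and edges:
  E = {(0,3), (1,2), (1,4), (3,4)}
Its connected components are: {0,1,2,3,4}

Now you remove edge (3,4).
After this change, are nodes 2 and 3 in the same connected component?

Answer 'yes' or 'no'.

Answer: no

Derivation:
Initial components: {0,1,2,3,4}
Removing edge (3,4): it was a bridge — component count 1 -> 2.
New components: {0,3} {1,2,4}
Are 2 and 3 in the same component? no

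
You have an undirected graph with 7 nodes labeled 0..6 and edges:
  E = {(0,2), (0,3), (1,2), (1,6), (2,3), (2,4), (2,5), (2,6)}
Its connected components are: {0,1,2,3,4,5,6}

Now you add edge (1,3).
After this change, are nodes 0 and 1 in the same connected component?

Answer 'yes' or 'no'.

Initial components: {0,1,2,3,4,5,6}
Adding edge (1,3): both already in same component {0,1,2,3,4,5,6}. No change.
New components: {0,1,2,3,4,5,6}
Are 0 and 1 in the same component? yes

Answer: yes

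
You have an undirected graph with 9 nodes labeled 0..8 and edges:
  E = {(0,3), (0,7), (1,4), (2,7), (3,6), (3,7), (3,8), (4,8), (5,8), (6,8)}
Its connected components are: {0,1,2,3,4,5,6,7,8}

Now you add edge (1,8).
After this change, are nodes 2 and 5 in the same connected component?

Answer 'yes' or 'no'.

Initial components: {0,1,2,3,4,5,6,7,8}
Adding edge (1,8): both already in same component {0,1,2,3,4,5,6,7,8}. No change.
New components: {0,1,2,3,4,5,6,7,8}
Are 2 and 5 in the same component? yes

Answer: yes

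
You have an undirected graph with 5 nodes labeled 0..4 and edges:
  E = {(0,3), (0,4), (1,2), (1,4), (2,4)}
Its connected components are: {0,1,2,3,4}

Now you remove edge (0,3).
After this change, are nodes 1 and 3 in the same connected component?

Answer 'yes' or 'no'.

Initial components: {0,1,2,3,4}
Removing edge (0,3): it was a bridge — component count 1 -> 2.
New components: {0,1,2,4} {3}
Are 1 and 3 in the same component? no

Answer: no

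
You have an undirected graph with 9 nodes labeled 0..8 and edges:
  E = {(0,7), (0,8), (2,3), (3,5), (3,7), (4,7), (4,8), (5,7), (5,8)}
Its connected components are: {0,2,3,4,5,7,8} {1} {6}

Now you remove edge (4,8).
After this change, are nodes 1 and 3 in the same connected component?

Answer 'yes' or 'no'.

Initial components: {0,2,3,4,5,7,8} {1} {6}
Removing edge (4,8): not a bridge — component count unchanged at 3.
New components: {0,2,3,4,5,7,8} {1} {6}
Are 1 and 3 in the same component? no

Answer: no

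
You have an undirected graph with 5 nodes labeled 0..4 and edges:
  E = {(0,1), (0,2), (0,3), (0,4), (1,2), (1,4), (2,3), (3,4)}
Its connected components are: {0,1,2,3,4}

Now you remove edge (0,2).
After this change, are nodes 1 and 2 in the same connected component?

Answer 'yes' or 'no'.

Initial components: {0,1,2,3,4}
Removing edge (0,2): not a bridge — component count unchanged at 1.
New components: {0,1,2,3,4}
Are 1 and 2 in the same component? yes

Answer: yes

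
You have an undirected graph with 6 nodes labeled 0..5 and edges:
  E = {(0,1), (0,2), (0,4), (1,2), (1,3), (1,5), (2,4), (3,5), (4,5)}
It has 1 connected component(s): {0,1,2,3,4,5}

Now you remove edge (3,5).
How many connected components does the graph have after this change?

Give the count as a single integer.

Initial component count: 1
Remove (3,5): not a bridge. Count unchanged: 1.
  After removal, components: {0,1,2,3,4,5}
New component count: 1

Answer: 1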